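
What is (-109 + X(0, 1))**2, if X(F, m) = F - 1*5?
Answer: 12996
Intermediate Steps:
X(F, m) = -5 + F (X(F, m) = F - 5 = -5 + F)
(-109 + X(0, 1))**2 = (-109 + (-5 + 0))**2 = (-109 - 5)**2 = (-114)**2 = 12996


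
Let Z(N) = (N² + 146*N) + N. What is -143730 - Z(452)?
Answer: -414478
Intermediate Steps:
Z(N) = N² + 147*N
-143730 - Z(452) = -143730 - 452*(147 + 452) = -143730 - 452*599 = -143730 - 1*270748 = -143730 - 270748 = -414478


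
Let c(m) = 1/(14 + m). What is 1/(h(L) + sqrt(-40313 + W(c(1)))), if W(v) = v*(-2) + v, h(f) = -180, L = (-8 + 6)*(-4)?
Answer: -675/272674 - I*sqrt(2267610)/545348 ≈ -0.0024755 - 0.0027613*I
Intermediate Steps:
L = 8 (L = -2*(-4) = 8)
W(v) = -v (W(v) = -2*v + v = -v)
1/(h(L) + sqrt(-40313 + W(c(1)))) = 1/(-180 + sqrt(-40313 - 1/(14 + 1))) = 1/(-180 + sqrt(-40313 - 1/15)) = 1/(-180 + sqrt(-604696/15)) = 1/(-180 + 2*I*sqrt(2267610)/15)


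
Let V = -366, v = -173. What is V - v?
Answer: -193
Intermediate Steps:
V - v = -366 - 1*(-173) = -366 + 173 = -193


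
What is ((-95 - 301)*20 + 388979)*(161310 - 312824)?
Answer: -57735773326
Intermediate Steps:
((-95 - 301)*20 + 388979)*(161310 - 312824) = (-396*20 + 388979)*(-151514) = (-7920 + 388979)*(-151514) = 381059*(-151514) = -57735773326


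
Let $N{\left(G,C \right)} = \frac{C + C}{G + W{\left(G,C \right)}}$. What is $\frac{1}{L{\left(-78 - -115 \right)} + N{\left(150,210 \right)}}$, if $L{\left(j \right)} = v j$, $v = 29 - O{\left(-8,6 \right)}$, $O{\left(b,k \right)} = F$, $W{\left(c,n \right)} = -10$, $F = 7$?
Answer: $\frac{1}{817} \approx 0.001224$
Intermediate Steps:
$O{\left(b,k \right)} = 7$
$v = 22$ ($v = 29 - 7 = 22$)
$N{\left(G,C \right)} = \frac{2 C}{-10 + G}$ ($N{\left(G,C \right)} = \frac{C + C}{G - 10} = \frac{2 C}{-10 + G}$)
$L{\left(j \right)} = 22 j$
$\frac{1}{L{\left(-78 - -115 \right)} + N{\left(150,210 \right)}} = \frac{1}{22 \left(-78 - -115\right) + 2 \cdot 210 \frac{1}{-10 + 150}} = \frac{1}{22 \left(-78 + 115\right) + 2 \cdot 210 \cdot \frac{1}{140}} = \frac{1}{22 \cdot 37 + 2 \cdot 210 \cdot \frac{1}{140}} = \frac{1}{814 + 3} = \frac{1}{817}$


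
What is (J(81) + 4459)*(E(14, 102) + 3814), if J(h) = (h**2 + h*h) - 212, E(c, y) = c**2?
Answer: 69649690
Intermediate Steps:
J(h) = -212 + 2*h**2 (J(h) = (h**2 + h**2) - 212 = 2*h**2 - 212 = -212 + 2*h**2)
(J(81) + 4459)*(E(14, 102) + 3814) = ((-212 + 2*81**2) + 4459)*(14**2 + 3814) = ((-212 + 2*6561) + 4459)*(196 + 3814) = ((-212 + 13122) + 4459)*4010 = (12910 + 4459)*4010 = 17369*4010 = 69649690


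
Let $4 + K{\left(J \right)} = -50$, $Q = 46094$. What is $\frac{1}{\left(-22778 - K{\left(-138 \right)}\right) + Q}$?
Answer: $\frac{1}{23370} \approx 4.279 \cdot 10^{-5}$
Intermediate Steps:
$K{\left(J \right)} = -54$ ($K{\left(J \right)} = -4 - 50 = -54$)
$\frac{1}{\left(-22778 - K{\left(-138 \right)}\right) + Q} = \frac{1}{\left(-22778 - -54\right) + 46094} = \frac{1}{\left(-22778 + 54\right) + 46094} = \frac{1}{-22724 + 46094} = \frac{1}{23370}$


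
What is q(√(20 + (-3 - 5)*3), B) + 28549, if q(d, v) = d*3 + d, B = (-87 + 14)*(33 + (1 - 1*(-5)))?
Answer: 28549 + 8*I ≈ 28549.0 + 8.0*I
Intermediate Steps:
B = -2847 (B = -73*(33 + (1 + 5)) = -73*(33 + 6) = -73*39 = -2847)
q(d, v) = 4*d (q(d, v) = 3*d + d = 4*d)
q(√(20 + (-3 - 5)*3), B) + 28549 = 4*√(20 + (-3 - 5)*3) + 28549 = 4*√(20 - 8*3) + 28549 = 4*√(20 - 24) + 28549 = 4*√(-4) + 28549 = 4*(2*I) + 28549 = 8*I + 28549 = 28549 + 8*I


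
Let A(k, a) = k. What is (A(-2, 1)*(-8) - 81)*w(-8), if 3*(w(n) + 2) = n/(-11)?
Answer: 3770/33 ≈ 114.24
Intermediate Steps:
w(n) = -2 - n/33 (w(n) = -2 + (n/(-11))/3 = -2 + (n*(-1/11))/3 = -2 + (-n/11)/3 = -2 - n/33)
(A(-2, 1)*(-8) - 81)*w(-8) = (-2*(-8) - 81)*(-2 - 1/33*(-8)) = (16 - 81)*(-2 + 8/33) = -65*(-58/33) = 3770/33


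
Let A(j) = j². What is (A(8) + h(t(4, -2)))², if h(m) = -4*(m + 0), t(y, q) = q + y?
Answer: 3136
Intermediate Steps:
h(m) = -4*m
(A(8) + h(t(4, -2)))² = (8² - 4*(-2 + 4))² = (64 - 4*2)² = (64 - 8)² = 56² = 3136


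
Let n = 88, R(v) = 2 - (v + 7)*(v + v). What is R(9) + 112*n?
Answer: 9570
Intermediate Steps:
R(v) = 2 - 2*v*(7 + v) (R(v) = 2 - (7 + v)*2*v = 2 - 2*v*(7 + v))
R(9) + 112*n = (2 - 14*9 - 2*9**2) + 112*88 = (2 - 126 - 2*81) + 9856 = (2 - 126 - 162) + 9856 = -286 + 9856 = 9570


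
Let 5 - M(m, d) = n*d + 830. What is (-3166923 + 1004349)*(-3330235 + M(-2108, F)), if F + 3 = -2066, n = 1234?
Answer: 1682296590636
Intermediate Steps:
F = -2069 (F = -3 - 2066 = -2069)
M(m, d) = -825 - 1234*d (M(m, d) = 5 - (1234*d + 830) = 5 - (830 + 1234*d) = 5 + (-830 - 1234*d) = -825 - 1234*d)
(-3166923 + 1004349)*(-3330235 + M(-2108, F)) = (-3166923 + 1004349)*(-3330235 + (-825 - 1234*(-2069))) = -2162574*(-3330235 + (-825 + 2553146)) = -2162574*(-3330235 + 2552321) = -2162574*(-777914) = 1682296590636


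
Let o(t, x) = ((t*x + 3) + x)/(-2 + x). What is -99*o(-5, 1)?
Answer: -99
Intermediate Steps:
o(t, x) = (3 + x + t*x)/(-2 + x) (o(t, x) = ((3 + t*x) + x)/(-2 + x) = (3 + x + t*x)/(-2 + x))
-99*o(-5, 1) = -99*(3 + 1 - 5*1)/(-2 + 1) = -99*(3 + 1 - 5)/(-1) = -(-99)*(-1) = -99*1 = -99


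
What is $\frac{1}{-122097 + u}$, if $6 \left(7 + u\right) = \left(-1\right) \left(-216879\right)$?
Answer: $- \frac{2}{171915} \approx -1.1634 \cdot 10^{-5}$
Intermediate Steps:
$u = \frac{72279}{2}$ ($u = -7 + \frac{\left(-1\right) \left(-216879\right)}{6} = -7 + \frac{1}{6} \cdot 216879 = -7 + \frac{72293}{2} = \frac{72279}{2} \approx 36140.0$)
$\frac{1}{-122097 + u} = \frac{1}{-122097 + \frac{72279}{2}} = \frac{1}{- \frac{171915}{2}} = - \frac{2}{171915}$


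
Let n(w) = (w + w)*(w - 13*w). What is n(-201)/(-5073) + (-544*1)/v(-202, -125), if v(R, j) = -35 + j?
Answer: 1644787/8455 ≈ 194.53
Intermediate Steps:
n(w) = -24*w² (n(w) = (2*w)*(-12*w) = -24*w²)
n(-201)/(-5073) + (-544*1)/v(-202, -125) = -24*(-201)²/(-5073) + (-544*1)/(-35 - 125) = -24*40401*(-1/5073) - 544/(-160) = -969624*(-1/5073) - 544*(-1/160) = 323208/1691 + 17/5 = 1644787/8455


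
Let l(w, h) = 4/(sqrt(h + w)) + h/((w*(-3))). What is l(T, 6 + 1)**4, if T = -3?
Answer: 390625/6561 ≈ 59.537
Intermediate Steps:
l(w, h) = 4/sqrt(h + w) - h/(3*w) (l(w, h) = 4/sqrt(h + w) + h/((-3*w)) = 4/sqrt(h + w) + h*(-1/(3*w)) = 4/sqrt(h + w) - h/(3*w))
l(T, 6 + 1)**4 = (4/sqrt((6 + 1) - 3) - 1/3*(6 + 1)/(-3))**4 = (4/sqrt(7 - 3) - 1/3*7*(-1/3))**4 = (4/sqrt(4) + 7/9)**4 = (4*(1/2) + 7/9)**4 = (2 + 7/9)**4 = (25/9)**4 = 390625/6561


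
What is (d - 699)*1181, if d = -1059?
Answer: -2076198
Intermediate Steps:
(d - 699)*1181 = (-1059 - 699)*1181 = -1758*1181 = -2076198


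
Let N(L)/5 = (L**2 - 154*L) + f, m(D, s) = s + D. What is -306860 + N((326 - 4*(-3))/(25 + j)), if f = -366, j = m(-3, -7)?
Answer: -14557586/45 ≈ -3.2350e+5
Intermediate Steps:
m(D, s) = D + s
j = -10 (j = -3 - 7 = -10)
N(L) = -1830 - 770*L + 5*L**2 (N(L) = 5*((L**2 - 154*L) - 366) = 5*(-366 + L**2 - 154*L) = -1830 - 770*L + 5*L**2)
-306860 + N((326 - 4*(-3))/(25 + j)) = -306860 + (-1830 - 770*(326 - 4*(-3))/(25 - 10) + 5*((326 - 4*(-3))/(25 - 10))**2) = -306860 + (-1830 - 770*(326 + 12)/15 + 5*((326 + 12)/15)**2) = -306860 + (-1830 - 260260/15 + 5*(338*(1/15))**2) = -306860 + (-1830 - 770*338/15 + 5*(338/15)**2) = -306860 + (-1830 - 52052/3 + 5*(114244/225)) = -306860 + (-1830 - 52052/3 + 114244/45) = -306860 - 748886/45 = -14557586/45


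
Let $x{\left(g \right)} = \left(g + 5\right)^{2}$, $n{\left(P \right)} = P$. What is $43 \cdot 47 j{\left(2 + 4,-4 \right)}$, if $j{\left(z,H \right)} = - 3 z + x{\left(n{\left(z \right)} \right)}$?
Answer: $208163$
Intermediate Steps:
$x{\left(g \right)} = \left(5 + g\right)^{2}$
$j{\left(z,H \right)} = \left(5 + z\right)^{2} - 3 z$ ($j{\left(z,H \right)} = - 3 z + \left(5 + z\right)^{2} = \left(5 + z\right)^{2} - 3 z$)
$43 \cdot 47 j{\left(2 + 4,-4 \right)} = 43 \cdot 47 \left(\left(5 + \left(2 + 4\right)\right)^{2} - 3 \left(2 + 4\right)\right) = 2021 \left(\left(5 + 6\right)^{2} - 18\right) = 2021 \left(11^{2} - 18\right) = 2021 \left(121 - 18\right) = 2021 \cdot 103 = 208163$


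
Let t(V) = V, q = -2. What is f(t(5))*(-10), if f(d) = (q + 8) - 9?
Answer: 30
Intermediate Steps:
f(d) = -3 (f(d) = (-2 + 8) - 9 = 6 - 9 = -3)
f(t(5))*(-10) = -3*(-10) = 30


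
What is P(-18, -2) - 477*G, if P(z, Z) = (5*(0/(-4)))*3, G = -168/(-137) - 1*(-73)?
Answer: -4850613/137 ≈ -35406.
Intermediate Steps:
G = 10169/137 (G = -168*(-1/137) + 73 = 168/137 + 73 = 10169/137 ≈ 74.226)
P(z, Z) = 0 (P(z, Z) = (5*(0*(-1/4)))*3 = (5*0)*3 = 0*3 = 0)
P(-18, -2) - 477*G = 0 - 477*10169/137 = 0 - 4850613/137 = -4850613/137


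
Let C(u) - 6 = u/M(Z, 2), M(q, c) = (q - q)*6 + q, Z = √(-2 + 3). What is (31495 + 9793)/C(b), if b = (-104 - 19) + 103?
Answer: -20644/7 ≈ -2949.1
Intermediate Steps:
Z = 1 (Z = √1 = 1)
b = -20 (b = -123 + 103 = -20)
M(q, c) = q (M(q, c) = 0*6 + q = 0 + q = q)
C(u) = 6 + u (C(u) = 6 + u/1 = 6 + u*1 = 6 + u)
(31495 + 9793)/C(b) = (31495 + 9793)/(6 - 20) = 41288/(-14) = 41288*(-1/14) = -20644/7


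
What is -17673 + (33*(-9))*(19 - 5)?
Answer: -21831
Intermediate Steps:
-17673 + (33*(-9))*(19 - 5) = -17673 - 297*14 = -17673 - 4158 = -21831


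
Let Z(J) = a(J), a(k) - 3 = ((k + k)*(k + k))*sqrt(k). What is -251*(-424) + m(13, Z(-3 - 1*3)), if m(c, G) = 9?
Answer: 106433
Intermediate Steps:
a(k) = 3 + 4*k**(5/2) (a(k) = 3 + ((k + k)*(k + k))*sqrt(k) = 3 + ((2*k)*(2*k))*sqrt(k) = 3 + (4*k**2)*sqrt(k) = 3 + 4*k**(5/2))
Z(J) = 3 + 4*J**(5/2)
-251*(-424) + m(13, Z(-3 - 1*3)) = -251*(-424) + 9 = 106424 + 9 = 106433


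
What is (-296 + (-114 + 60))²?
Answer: 122500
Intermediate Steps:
(-296 + (-114 + 60))² = (-296 - 54)² = (-350)² = 122500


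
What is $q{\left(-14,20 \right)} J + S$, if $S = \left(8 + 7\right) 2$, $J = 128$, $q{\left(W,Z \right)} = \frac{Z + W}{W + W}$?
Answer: $\frac{18}{7} \approx 2.5714$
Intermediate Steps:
$q{\left(W,Z \right)} = \frac{W + Z}{2 W}$
$S = 30$ ($S = 15 \cdot 2 = 30$)
$q{\left(-14,20 \right)} J + S = \frac{-14 + 20}{2 \left(-14\right)} 128 + 30 = \frac{1}{2} \left(- \frac{1}{14}\right) 6 \cdot 128 + 30 = \left(- \frac{3}{14}\right) 128 + 30 = - \frac{192}{7} + 30 = \frac{18}{7}$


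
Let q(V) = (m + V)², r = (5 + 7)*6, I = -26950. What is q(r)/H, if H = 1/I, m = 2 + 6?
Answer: -172480000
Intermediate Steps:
m = 8
r = 72 (r = 12*6 = 72)
q(V) = (8 + V)²
H = -1/26950 (H = 1/(-26950) = -1/26950 ≈ -3.7106e-5)
q(r)/H = (8 + 72)²/(-1/26950) = 80²*(-26950) = 6400*(-26950) = -172480000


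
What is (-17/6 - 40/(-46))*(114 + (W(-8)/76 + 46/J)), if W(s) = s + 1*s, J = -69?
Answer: -873704/3933 ≈ -222.15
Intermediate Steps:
W(s) = 2*s (W(s) = s + s = 2*s)
(-17/6 - 40/(-46))*(114 + (W(-8)/76 + 46/J)) = (-17/6 - 40/(-46))*(114 + ((2*(-8))/76 + 46/(-69))) = (-17*⅙ - 40*(-1/46))*(114 + (-16*1/76 + 46*(-1/69))) = (-17/6 + 20/23)*(114 + (-4/19 - ⅔)) = -271*(114 - 50/57)/138 = -271/138*6448/57 = -873704/3933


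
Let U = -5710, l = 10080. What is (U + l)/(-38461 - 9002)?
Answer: -4370/47463 ≈ -0.092072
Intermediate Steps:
(U + l)/(-38461 - 9002) = (-5710 + 10080)/(-38461 - 9002) = 4370/(-47463) = 4370*(-1/47463) = -4370/47463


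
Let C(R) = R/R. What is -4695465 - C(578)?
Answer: -4695466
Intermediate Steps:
C(R) = 1
-4695465 - C(578) = -4695465 - 1*1 = -4695465 - 1 = -4695466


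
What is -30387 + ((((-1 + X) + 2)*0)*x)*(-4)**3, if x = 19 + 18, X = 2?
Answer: -30387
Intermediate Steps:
x = 37
-30387 + ((((-1 + X) + 2)*0)*x)*(-4)**3 = -30387 + ((((-1 + 2) + 2)*0)*37)*(-4)**3 = -30387 + (((1 + 2)*0)*37)*(-64) = -30387 + ((3*0)*37)*(-64) = -30387 + (0*37)*(-64) = -30387 + 0*(-64) = -30387 + 0 = -30387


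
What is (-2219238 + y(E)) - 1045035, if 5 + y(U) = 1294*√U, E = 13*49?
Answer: -3264278 + 9058*√13 ≈ -3.2316e+6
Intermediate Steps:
E = 637
y(U) = -5 + 1294*√U
(-2219238 + y(E)) - 1045035 = (-2219238 + (-5 + 1294*√637)) - 1045035 = (-2219238 + (-5 + 1294*(7*√13))) - 1045035 = (-2219238 + (-5 + 9058*√13)) - 1045035 = (-2219243 + 9058*√13) - 1045035 = -3264278 + 9058*√13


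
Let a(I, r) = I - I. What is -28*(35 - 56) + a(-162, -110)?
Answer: 588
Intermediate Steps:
a(I, r) = 0
-28*(35 - 56) + a(-162, -110) = -28*(35 - 56) + 0 = -28*(-21) + 0 = 588 + 0 = 588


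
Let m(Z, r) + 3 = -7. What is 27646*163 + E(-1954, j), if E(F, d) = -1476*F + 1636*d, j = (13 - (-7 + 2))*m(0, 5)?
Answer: 7095922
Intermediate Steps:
m(Z, r) = -10 (m(Z, r) = -3 - 7 = -10)
j = -180 (j = (13 - (-7 + 2))*(-10) = (13 - 1*(-5))*(-10) = (13 + 5)*(-10) = 18*(-10) = -180)
27646*163 + E(-1954, j) = 27646*163 + (-1476*(-1954) + 1636*(-180)) = 4506298 + (2884104 - 294480) = 4506298 + 2589624 = 7095922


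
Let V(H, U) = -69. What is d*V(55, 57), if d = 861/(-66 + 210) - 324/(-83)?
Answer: -905579/1328 ≈ -681.91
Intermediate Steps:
d = 39373/3984 (d = 861/144 - 324*(-1/83) = 861*(1/144) + 324/83 = 287/48 + 324/83 = 39373/3984 ≈ 9.8828)
d*V(55, 57) = (39373/3984)*(-69) = -905579/1328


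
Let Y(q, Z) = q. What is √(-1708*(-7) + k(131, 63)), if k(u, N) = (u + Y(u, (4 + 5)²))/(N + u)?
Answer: √112506711/97 ≈ 109.35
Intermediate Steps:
k(u, N) = 2*u/(N + u) (k(u, N) = (u + u)/(N + u) = (2*u)/(N + u) = 2*u/(N + u))
√(-1708*(-7) + k(131, 63)) = √(-1708*(-7) + 2*131/(63 + 131)) = √(11956 + 2*131/194) = √(11956 + 2*131*(1/194)) = √(11956 + 131/97) = √(1159863/97) = √112506711/97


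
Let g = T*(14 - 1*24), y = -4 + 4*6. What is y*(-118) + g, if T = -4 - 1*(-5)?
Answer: -2370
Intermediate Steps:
T = 1 (T = -4 + 5 = 1)
y = 20 (y = -4 + 24 = 20)
g = -10 (g = 1*(14 - 1*24) = 1*(14 - 24) = 1*(-10) = -10)
y*(-118) + g = 20*(-118) - 10 = -2360 - 10 = -2370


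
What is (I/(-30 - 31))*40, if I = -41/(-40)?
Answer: -41/61 ≈ -0.67213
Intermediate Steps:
I = 41/40 (I = -41*(-1/40) = 41/40 ≈ 1.0250)
(I/(-30 - 31))*40 = ((41/40)/(-30 - 31))*40 = ((41/40)/(-61))*40 = -1/61*41/40*40 = -41/2440*40 = -41/61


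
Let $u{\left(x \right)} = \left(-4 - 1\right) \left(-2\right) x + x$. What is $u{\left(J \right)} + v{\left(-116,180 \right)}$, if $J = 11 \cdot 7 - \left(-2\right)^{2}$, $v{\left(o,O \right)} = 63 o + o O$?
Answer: $-27385$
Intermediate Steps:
$v{\left(o,O \right)} = 63 o + O o$
$J = 73$ ($J = 77 - 4 = 73$)
$u{\left(x \right)} = 11 x$ ($u{\left(x \right)} = \left(-5\right) \left(-2\right) x + x = 10 x + x = 11 x$)
$u{\left(J \right)} + v{\left(-116,180 \right)} = 11 \cdot 73 - 116 \left(63 + 180\right) = 803 - 28188 = -27385$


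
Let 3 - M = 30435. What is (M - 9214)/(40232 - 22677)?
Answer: -39646/17555 ≈ -2.2584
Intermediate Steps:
M = -30432 (M = 3 - 1*30435 = 3 - 30435 = -30432)
(M - 9214)/(40232 - 22677) = (-30432 - 9214)/(40232 - 22677) = -39646/17555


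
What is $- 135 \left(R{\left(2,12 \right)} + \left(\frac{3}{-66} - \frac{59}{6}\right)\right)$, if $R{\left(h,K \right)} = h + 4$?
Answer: $\frac{5760}{11} \approx 523.64$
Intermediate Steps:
$R{\left(h,K \right)} = 4 + h$
$- 135 \left(R{\left(2,12 \right)} + \left(\frac{3}{-66} - \frac{59}{6}\right)\right) = - 135 \left(\left(4 + 2\right) + \left(\frac{3}{-66} - \frac{59}{6}\right)\right) = - 135 \left(6 + \left(3 \left(- \frac{1}{66}\right) - \frac{59}{6}\right)\right) = - 135 \left(6 - \frac{326}{33}\right) = \left(-135\right) \left(- \frac{128}{33}\right) = \frac{5760}{11}$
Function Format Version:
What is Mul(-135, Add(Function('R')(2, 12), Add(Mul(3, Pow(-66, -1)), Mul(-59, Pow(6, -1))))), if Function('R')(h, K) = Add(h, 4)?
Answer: Rational(5760, 11) ≈ 523.64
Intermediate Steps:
Function('R')(h, K) = Add(4, h)
Mul(-135, Add(Function('R')(2, 12), Add(Mul(3, Pow(-66, -1)), Mul(-59, Pow(6, -1))))) = Mul(-135, Add(Add(4, 2), Add(Mul(3, Pow(-66, -1)), Mul(-59, Pow(6, -1))))) = Mul(-135, Add(6, Add(Mul(3, Rational(-1, 66)), Mul(-59, Rational(1, 6))))) = Mul(-135, Add(6, Add(Rational(-1, 22), Rational(-59, 6)))) = Mul(-135, Add(6, Rational(-326, 33))) = Mul(-135, Rational(-128, 33)) = Rational(5760, 11)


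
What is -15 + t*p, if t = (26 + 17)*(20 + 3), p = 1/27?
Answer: 584/27 ≈ 21.630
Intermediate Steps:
p = 1/27 ≈ 0.037037
t = 989 (t = 43*23 = 989)
-15 + t*p = -15 + 989*(1/27) = -15 + 989/27 = 584/27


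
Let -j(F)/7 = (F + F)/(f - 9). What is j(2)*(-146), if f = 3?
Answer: -2044/3 ≈ -681.33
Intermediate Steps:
j(F) = 7*F/3 (j(F) = -7*(F + F)/(3 - 9) = -7*2*F/(-6) = -7*2*F*(-1)/6 = -(-7)*F/3 = 7*F/3)
j(2)*(-146) = ((7/3)*2)*(-146) = (14/3)*(-146) = -2044/3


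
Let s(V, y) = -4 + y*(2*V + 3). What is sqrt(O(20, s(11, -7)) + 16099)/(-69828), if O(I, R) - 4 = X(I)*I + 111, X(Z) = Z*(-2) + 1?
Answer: -sqrt(15434)/69828 ≈ -0.0017791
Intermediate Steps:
s(V, y) = -4 + y*(3 + 2*V)
X(Z) = 1 - 2*Z (X(Z) = -2*Z + 1 = 1 - 2*Z)
O(I, R) = 115 + I*(1 - 2*I) (O(I, R) = 4 + ((1 - 2*I)*I + 111) = 4 + (I*(1 - 2*I) + 111) = 4 + (111 + I*(1 - 2*I)) = 115 + I*(1 - 2*I))
sqrt(O(20, s(11, -7)) + 16099)/(-69828) = sqrt((115 - 1*20*(-1 + 2*20)) + 16099)/(-69828) = sqrt((115 - 1*20*(-1 + 40)) + 16099)*(-1/69828) = sqrt((115 - 1*20*39) + 16099)*(-1/69828) = sqrt((115 - 780) + 16099)*(-1/69828) = sqrt(-665 + 16099)*(-1/69828) = sqrt(15434)*(-1/69828) = -sqrt(15434)/69828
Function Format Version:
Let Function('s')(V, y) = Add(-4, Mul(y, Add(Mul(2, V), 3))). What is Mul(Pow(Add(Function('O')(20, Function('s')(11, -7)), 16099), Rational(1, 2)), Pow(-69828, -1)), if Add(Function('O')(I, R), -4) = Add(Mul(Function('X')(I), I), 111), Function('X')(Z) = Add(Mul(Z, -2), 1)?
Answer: Mul(Rational(-1, 69828), Pow(15434, Rational(1, 2))) ≈ -0.0017791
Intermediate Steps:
Function('s')(V, y) = Add(-4, Mul(y, Add(3, Mul(2, V))))
Function('X')(Z) = Add(1, Mul(-2, Z)) (Function('X')(Z) = Add(Mul(-2, Z), 1) = Add(1, Mul(-2, Z)))
Function('O')(I, R) = Add(115, Mul(I, Add(1, Mul(-2, I)))) (Function('O')(I, R) = Add(4, Add(Mul(Add(1, Mul(-2, I)), I), 111)) = Add(4, Add(Mul(I, Add(1, Mul(-2, I))), 111)) = Add(4, Add(111, Mul(I, Add(1, Mul(-2, I))))) = Add(115, Mul(I, Add(1, Mul(-2, I)))))
Mul(Pow(Add(Function('O')(20, Function('s')(11, -7)), 16099), Rational(1, 2)), Pow(-69828, -1)) = Mul(Pow(Add(Add(115, Mul(-1, 20, Add(-1, Mul(2, 20)))), 16099), Rational(1, 2)), Pow(-69828, -1)) = Mul(Pow(Add(Add(115, Mul(-1, 20, Add(-1, 40))), 16099), Rational(1, 2)), Rational(-1, 69828)) = Mul(Pow(Add(Add(115, Mul(-1, 20, 39)), 16099), Rational(1, 2)), Rational(-1, 69828)) = Mul(Pow(Add(Add(115, -780), 16099), Rational(1, 2)), Rational(-1, 69828)) = Mul(Pow(Add(-665, 16099), Rational(1, 2)), Rational(-1, 69828)) = Mul(Pow(15434, Rational(1, 2)), Rational(-1, 69828)) = Mul(Rational(-1, 69828), Pow(15434, Rational(1, 2)))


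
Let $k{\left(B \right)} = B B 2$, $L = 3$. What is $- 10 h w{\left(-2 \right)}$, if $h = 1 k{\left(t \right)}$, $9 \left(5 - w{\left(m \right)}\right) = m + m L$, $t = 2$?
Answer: $- \frac{4240}{9} \approx -471.11$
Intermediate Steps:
$k{\left(B \right)} = 2 B^{2}$ ($k{\left(B \right)} = B^{2} \cdot 2 = 2 B^{2}$)
$w{\left(m \right)} = 5 - \frac{4 m}{9}$ ($w{\left(m \right)} = 5 - \frac{m + m 3}{9} = 5 - \frac{m + 3 m}{9} = 5 - \frac{4 m}{9}$)
$h = 8$ ($h = 1 \cdot 2 \cdot 2^{2} = 1 \cdot 2 \cdot 4 = 1 \cdot 8 = 8$)
$- 10 h w{\left(-2 \right)} = \left(-10\right) 8 \left(5 - - \frac{8}{9}\right) = - 80 \left(5 + \frac{8}{9}\right) = \left(-80\right) \frac{53}{9} = - \frac{4240}{9}$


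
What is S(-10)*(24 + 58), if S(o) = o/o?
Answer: 82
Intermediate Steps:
S(o) = 1
S(-10)*(24 + 58) = 1*(24 + 58) = 1*82 = 82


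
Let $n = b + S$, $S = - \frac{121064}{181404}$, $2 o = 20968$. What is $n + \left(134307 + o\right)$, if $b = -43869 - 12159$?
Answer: $\frac{4025460547}{45351} \approx 88762.0$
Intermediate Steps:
$o = 10484$ ($o = \frac{1}{2} \cdot 20968 = 10484$)
$b = -56028$
$S = - \frac{30266}{45351}$ ($S = \left(-121064\right) \frac{1}{181404} = - \frac{30266}{45351} \approx -0.66737$)
$n = - \frac{2540956094}{45351}$ ($n = -56028 - \frac{30266}{45351} = - \frac{2540956094}{45351} \approx -56029.0$)
$n + \left(134307 + o\right) = - \frac{2540956094}{45351} + \left(134307 + 10484\right) = - \frac{2540956094}{45351} + 144791 = \frac{4025460547}{45351}$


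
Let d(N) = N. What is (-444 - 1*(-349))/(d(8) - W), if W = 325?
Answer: 95/317 ≈ 0.29968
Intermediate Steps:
(-444 - 1*(-349))/(d(8) - W) = (-444 - 1*(-349))/(8 - 1*325) = (-444 + 349)/(8 - 325) = -95/(-317) = -95*(-1/317) = 95/317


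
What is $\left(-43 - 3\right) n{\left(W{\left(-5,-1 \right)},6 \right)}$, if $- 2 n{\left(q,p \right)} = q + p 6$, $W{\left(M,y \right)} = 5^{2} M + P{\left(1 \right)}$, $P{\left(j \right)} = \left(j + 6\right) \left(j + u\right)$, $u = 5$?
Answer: $-1081$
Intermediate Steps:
$P{\left(j \right)} = \left(5 + j\right) \left(6 + j\right)$ ($P{\left(j \right)} = \left(j + 6\right) \left(j + 5\right) = \left(6 + j\right) \left(5 + j\right) = \left(5 + j\right) \left(6 + j\right)$)
$W{\left(M,y \right)} = 42 + 25 M$ ($W{\left(M,y \right)} = 5^{2} M + \left(30 + 1^{2} + 11 \cdot 1\right) = 25 M + \left(30 + 1 + 11\right) = 25 M + 42 = 42 + 25 M$)
$n{\left(q,p \right)} = - 3 p - \frac{q}{2}$ ($n{\left(q,p \right)} = - \frac{q + p 6}{2} = - \frac{q + 6 p}{2} = - 3 p - \frac{q}{2}$)
$\left(-43 - 3\right) n{\left(W{\left(-5,-1 \right)},6 \right)} = \left(-43 - 3\right) \left(\left(-3\right) 6 - \frac{42 + 25 \left(-5\right)}{2}\right) = - 46 \left(-18 - \frac{42 - 125}{2}\right) = - 46 \left(-18 - - \frac{83}{2}\right) = - 46 \left(-18 + \frac{83}{2}\right) = \left(-46\right) \frac{47}{2} = -1081$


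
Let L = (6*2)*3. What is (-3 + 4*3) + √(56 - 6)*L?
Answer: 9 + 180*√2 ≈ 263.56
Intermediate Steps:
L = 36 (L = 12*3 = 36)
(-3 + 4*3) + √(56 - 6)*L = (-3 + 4*3) + √(56 - 6)*36 = (-3 + 12) + √50*36 = 9 + (5*√2)*36 = 9 + 180*√2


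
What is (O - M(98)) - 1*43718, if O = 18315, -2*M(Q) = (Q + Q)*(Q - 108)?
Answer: -26383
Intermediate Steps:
M(Q) = -Q*(-108 + Q) (M(Q) = -(Q + Q)*(Q - 108)/2 = -2*Q*(-108 + Q)/2 = -Q*(-108 + Q))
(O - M(98)) - 1*43718 = (18315 - 98*(108 - 1*98)) - 1*43718 = (18315 - 98*(108 - 98)) - 43718 = (18315 - 98*10) - 43718 = (18315 - 1*980) - 43718 = (18315 - 980) - 43718 = 17335 - 43718 = -26383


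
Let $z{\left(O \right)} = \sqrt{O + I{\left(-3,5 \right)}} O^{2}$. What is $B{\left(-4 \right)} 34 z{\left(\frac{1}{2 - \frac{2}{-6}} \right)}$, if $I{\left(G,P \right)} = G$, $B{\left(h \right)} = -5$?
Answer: $- \frac{4590 i \sqrt{14}}{343} \approx - 50.071 i$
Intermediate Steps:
$z{\left(O \right)} = O^{2} \sqrt{-3 + O}$ ($z{\left(O \right)} = \sqrt{O - 3} O^{2} = \sqrt{-3 + O} O^{2} = O^{2} \sqrt{-3 + O}$)
$B{\left(-4 \right)} 34 z{\left(\frac{1}{2 - \frac{2}{-6}} \right)} = \left(-5\right) 34 \left(\frac{1}{2 - \frac{2}{-6}}\right)^{2} \sqrt{-3 + \frac{1}{2 - \frac{2}{-6}}} = - 170 \left(\frac{1}{2 - - \frac{1}{3}}\right)^{2} \sqrt{-3 + \frac{1}{2 - - \frac{1}{3}}} = - 170 \left(\frac{1}{2 + \frac{1}{3}}\right)^{2} \sqrt{-3 + \frac{1}{2 + \frac{1}{3}}} = - 170 \left(\frac{1}{\frac{7}{3}}\right)^{2} \sqrt{-3 + \frac{1}{\frac{7}{3}}} = - 170 \left(\frac{3}{7}\right)^{2} \sqrt{-3 + \frac{3}{7}} = - 170 \frac{9 \sqrt{- \frac{18}{7}}}{49} = - 170 \frac{9 \frac{3 i \sqrt{14}}{7}}{49} = - 170 \frac{27 i \sqrt{14}}{343} = - \frac{4590 i \sqrt{14}}{343}$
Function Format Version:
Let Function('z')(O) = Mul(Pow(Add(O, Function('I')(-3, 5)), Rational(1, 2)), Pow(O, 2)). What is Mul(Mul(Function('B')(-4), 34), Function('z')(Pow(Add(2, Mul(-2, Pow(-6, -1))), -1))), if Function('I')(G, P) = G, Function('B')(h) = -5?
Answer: Mul(Rational(-4590, 343), I, Pow(14, Rational(1, 2))) ≈ Mul(-50.071, I)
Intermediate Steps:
Function('z')(O) = Mul(Pow(O, 2), Pow(Add(-3, O), Rational(1, 2))) (Function('z')(O) = Mul(Pow(Add(O, -3), Rational(1, 2)), Pow(O, 2)) = Mul(Pow(Add(-3, O), Rational(1, 2)), Pow(O, 2)) = Mul(Pow(O, 2), Pow(Add(-3, O), Rational(1, 2))))
Mul(Mul(Function('B')(-4), 34), Function('z')(Pow(Add(2, Mul(-2, Pow(-6, -1))), -1))) = Mul(Mul(-5, 34), Mul(Pow(Pow(Add(2, Mul(-2, Pow(-6, -1))), -1), 2), Pow(Add(-3, Pow(Add(2, Mul(-2, Pow(-6, -1))), -1)), Rational(1, 2)))) = Mul(-170, Mul(Pow(Pow(Add(2, Mul(-2, Rational(-1, 6))), -1), 2), Pow(Add(-3, Pow(Add(2, Mul(-2, Rational(-1, 6))), -1)), Rational(1, 2)))) = Mul(-170, Mul(Pow(Pow(Add(2, Rational(1, 3)), -1), 2), Pow(Add(-3, Pow(Add(2, Rational(1, 3)), -1)), Rational(1, 2)))) = Mul(-170, Mul(Pow(Pow(Rational(7, 3), -1), 2), Pow(Add(-3, Pow(Rational(7, 3), -1)), Rational(1, 2)))) = Mul(-170, Mul(Pow(Rational(3, 7), 2), Pow(Add(-3, Rational(3, 7)), Rational(1, 2)))) = Mul(-170, Mul(Rational(9, 49), Pow(Rational(-18, 7), Rational(1, 2)))) = Mul(-170, Mul(Rational(9, 49), Mul(Rational(3, 7), I, Pow(14, Rational(1, 2))))) = Mul(-170, Mul(Rational(27, 343), I, Pow(14, Rational(1, 2)))) = Mul(Rational(-4590, 343), I, Pow(14, Rational(1, 2)))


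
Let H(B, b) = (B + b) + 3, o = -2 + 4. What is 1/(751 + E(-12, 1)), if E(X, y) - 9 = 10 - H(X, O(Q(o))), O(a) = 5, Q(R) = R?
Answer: 1/774 ≈ 0.0012920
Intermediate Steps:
o = 2
H(B, b) = 3 + B + b
E(X, y) = 11 - X (E(X, y) = 9 + (10 - (3 + X + 5)) = 9 + (10 - (8 + X)) = 9 + (10 + (-8 - X)) = 9 + (2 - X) = 11 - X)
1/(751 + E(-12, 1)) = 1/(751 + (11 - 1*(-12))) = 1/(751 + (11 + 12)) = 1/(751 + 23) = 1/774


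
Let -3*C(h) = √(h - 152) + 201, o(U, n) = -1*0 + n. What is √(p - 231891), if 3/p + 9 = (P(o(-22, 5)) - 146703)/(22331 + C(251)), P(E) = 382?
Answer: √(-80395980819 + 2087022*√11)/√(346697 - 9*√11) ≈ 481.55*I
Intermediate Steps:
o(U, n) = n (o(U, n) = 0 + n = n)
C(h) = -67 - √(-152 + h)/3 (C(h) = -(√(h - 152) + 201)/3 = -(√(-152 + h) + 201)/3 = -(201 + √(-152 + h))/3 = -67 - √(-152 + h)/3)
p = 3/(-9 - 146321/(22264 - √11)) (p = 3/(-9 + (382 - 146703)/(22331 + (-67 - √(-152 + 251)/3))) = 3/(-9 - 146321/(22331 + (-67 - √11))) = 3/(-9 - 146321/(22264 - √11)) ≈ -0.19264)
√(p - 231891) = √((-23156585727/120198808918 + 438963*√11/120198808918) - 231891) = √(-27873045155389665/120198808918 + 438963*√11/120198808918)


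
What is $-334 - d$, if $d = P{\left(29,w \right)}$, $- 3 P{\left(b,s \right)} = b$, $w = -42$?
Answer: $- \frac{973}{3} \approx -324.33$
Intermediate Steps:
$P{\left(b,s \right)} = - \frac{b}{3}$
$d = - \frac{29}{3}$ ($d = \left(- \frac{1}{3}\right) 29 = - \frac{29}{3} \approx -9.6667$)
$-334 - d = -334 - - \frac{29}{3} = -334 + \frac{29}{3} = - \frac{973}{3}$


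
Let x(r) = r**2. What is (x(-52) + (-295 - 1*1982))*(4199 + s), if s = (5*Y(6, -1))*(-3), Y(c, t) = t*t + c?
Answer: 1748138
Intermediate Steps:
Y(c, t) = c + t**2 (Y(c, t) = t**2 + c = c + t**2)
s = -105 (s = (5*(6 + (-1)**2))*(-3) = (5*(6 + 1))*(-3) = (5*7)*(-3) = 35*(-3) = -105)
(x(-52) + (-295 - 1*1982))*(4199 + s) = ((-52)**2 + (-295 - 1*1982))*(4199 - 105) = (2704 + (-295 - 1982))*4094 = (2704 - 2277)*4094 = 427*4094 = 1748138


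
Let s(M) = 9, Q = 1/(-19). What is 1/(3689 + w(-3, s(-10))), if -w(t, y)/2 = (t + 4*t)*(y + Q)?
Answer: 19/75191 ≈ 0.00025269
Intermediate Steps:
Q = -1/19 ≈ -0.052632
w(t, y) = -10*t*(-1/19 + y) (w(t, y) = -2*(t + 4*t)*(y - 1/19) = -2*5*t*(-1/19 + y) = -10*t*(-1/19 + y))
1/(3689 + w(-3, s(-10))) = 1/(3689 + (10/19)*(-3)*(1 - 19*9)) = 1/(3689 + (10/19)*(-3)*(1 - 171)) = 1/(3689 + (10/19)*(-3)*(-170)) = 1/(3689 + 5100/19) = 1/(75191/19) = 19/75191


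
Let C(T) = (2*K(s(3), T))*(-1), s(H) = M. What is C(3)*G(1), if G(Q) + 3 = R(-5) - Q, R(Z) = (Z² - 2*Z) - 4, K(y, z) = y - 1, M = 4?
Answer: -162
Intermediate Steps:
s(H) = 4
K(y, z) = -1 + y
C(T) = -6 (C(T) = (2*(-1 + 4))*(-1) = (2*3)*(-1) = 6*(-1) = -6)
R(Z) = -4 + Z² - 2*Z
G(Q) = 28 - Q (G(Q) = -3 + ((-4 + (-5)² - 2*(-5)) - Q) = -3 + ((-4 + 25 + 10) - Q) = -3 + (31 - Q) = 28 - Q)
C(3)*G(1) = -6*(28 - 1*1) = -6*(28 - 1) = -6*27 = -162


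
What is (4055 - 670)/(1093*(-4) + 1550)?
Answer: -3385/2822 ≈ -1.1995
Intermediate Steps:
(4055 - 670)/(1093*(-4) + 1550) = 3385/(-4372 + 1550) = 3385/(-2822) = 3385*(-1/2822) = -3385/2822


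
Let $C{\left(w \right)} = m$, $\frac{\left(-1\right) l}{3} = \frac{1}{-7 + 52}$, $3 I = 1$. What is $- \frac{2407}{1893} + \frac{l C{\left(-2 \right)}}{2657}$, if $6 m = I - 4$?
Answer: $- \frac{575578969}{452673090} \approx -1.2715$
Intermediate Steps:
$I = \frac{1}{3}$ ($I = \frac{1}{3} \cdot 1 = \frac{1}{3} \approx 0.33333$)
$l = - \frac{1}{15}$ ($l = - \frac{3}{-7 + 52} = - \frac{3}{45} = \left(-3\right) \frac{1}{45} = - \frac{1}{15} \approx -0.066667$)
$m = - \frac{11}{18}$ ($m = \frac{\frac{1}{3} - 4}{6} = \frac{1}{6} \left(- \frac{11}{3}\right) = - \frac{11}{18} \approx -0.61111$)
$C{\left(w \right)} = - \frac{11}{18}$
$- \frac{2407}{1893} + \frac{l C{\left(-2 \right)}}{2657} = - \frac{2407}{1893} + \frac{\left(- \frac{1}{15}\right) \left(- \frac{11}{18}\right)}{2657} = \left(-2407\right) \frac{1}{1893} + \frac{11}{270} \cdot \frac{1}{2657} = - \frac{2407}{1893} + \frac{11}{717390} = - \frac{575578969}{452673090}$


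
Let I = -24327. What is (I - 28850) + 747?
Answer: -52430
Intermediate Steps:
(I - 28850) + 747 = (-24327 - 28850) + 747 = -53177 + 747 = -52430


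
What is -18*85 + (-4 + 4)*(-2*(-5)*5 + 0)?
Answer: -1530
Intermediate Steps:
-18*85 + (-4 + 4)*(-2*(-5)*5 + 0) = -1530 + 0*(10*5 + 0) = -1530 + 0*(50 + 0) = -1530 + 0*50 = -1530 + 0 = -1530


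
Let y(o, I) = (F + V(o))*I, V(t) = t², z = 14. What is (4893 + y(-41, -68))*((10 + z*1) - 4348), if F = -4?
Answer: 471934332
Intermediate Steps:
y(o, I) = I*(-4 + o²) (y(o, I) = (-4 + o²)*I = I*(-4 + o²))
(4893 + y(-41, -68))*((10 + z*1) - 4348) = (4893 - 68*(-4 + (-41)²))*((10 + 14*1) - 4348) = (4893 - 68*(-4 + 1681))*((10 + 14) - 4348) = (4893 - 68*1677)*(24 - 4348) = (4893 - 114036)*(-4324) = -109143*(-4324) = 471934332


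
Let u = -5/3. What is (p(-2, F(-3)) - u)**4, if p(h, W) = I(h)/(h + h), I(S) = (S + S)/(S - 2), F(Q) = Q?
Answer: 83521/20736 ≈ 4.0278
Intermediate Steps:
I(S) = 2*S/(-2 + S) (I(S) = (2*S)/(-2 + S) = 2*S/(-2 + S))
p(h, W) = 1/(-2 + h) (p(h, W) = (2*h/(-2 + h))/(h + h) = (2*h/(-2 + h))/((2*h)) = (2*h/(-2 + h))*(1/(2*h)) = 1/(-2 + h))
u = -5/3 (u = -5*1/3 = -5/3 ≈ -1.6667)
(p(-2, F(-3)) - u)**4 = (1/(-2 - 2) - 1*(-5/3))**4 = (1/(-4) + 5/3)**4 = (-1/4 + 5/3)**4 = (17/12)**4 = 83521/20736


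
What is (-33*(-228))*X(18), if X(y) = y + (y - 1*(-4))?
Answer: 300960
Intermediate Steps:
X(y) = 4 + 2*y (X(y) = y + (y + 4) = y + (4 + y) = 4 + 2*y)
(-33*(-228))*X(18) = (-33*(-228))*(4 + 2*18) = 7524*(4 + 36) = 7524*40 = 300960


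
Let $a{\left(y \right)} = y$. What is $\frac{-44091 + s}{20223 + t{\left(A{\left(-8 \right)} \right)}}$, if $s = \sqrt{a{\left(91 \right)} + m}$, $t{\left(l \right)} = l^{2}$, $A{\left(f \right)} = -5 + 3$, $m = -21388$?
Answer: $- \frac{44091}{20227} + \frac{i \sqrt{21297}}{20227} \approx -2.1798 + 0.0072149 i$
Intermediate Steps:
$A{\left(f \right)} = -2$
$s = i \sqrt{21297}$ ($s = \sqrt{91 - 21388} = \sqrt{-21297} = i \sqrt{21297} \approx 145.93 i$)
$\frac{-44091 + s}{20223 + t{\left(A{\left(-8 \right)} \right)}} = \frac{-44091 + i \sqrt{21297}}{20223 + \left(-2\right)^{2}} = \frac{-44091 + i \sqrt{21297}}{20223 + 4} = \frac{-44091 + i \sqrt{21297}}{20227} = \left(-44091 + i \sqrt{21297}\right) \frac{1}{20227} = - \frac{44091}{20227} + \frac{i \sqrt{21297}}{20227}$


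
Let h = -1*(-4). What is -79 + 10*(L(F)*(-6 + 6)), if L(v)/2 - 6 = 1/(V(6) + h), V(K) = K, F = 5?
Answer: -79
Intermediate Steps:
h = 4
L(v) = 61/5 (L(v) = 12 + 2/(6 + 4) = 12 + 2/10 = 12 + 2*(⅒) = 12 + ⅕ = 61/5)
-79 + 10*(L(F)*(-6 + 6)) = -79 + 10*(61*(-6 + 6)/5) = -79 + 10*((61/5)*0) = -79 + 10*0 = -79 + 0 = -79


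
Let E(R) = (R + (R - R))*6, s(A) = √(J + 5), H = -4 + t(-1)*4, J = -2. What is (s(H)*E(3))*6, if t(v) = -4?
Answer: 108*√3 ≈ 187.06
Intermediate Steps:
H = -20 (H = -4 - 4*4 = -4 - 16 = -20)
s(A) = √3 (s(A) = √(-2 + 5) = √3)
E(R) = 6*R (E(R) = (R + 0)*6 = R*6 = 6*R)
(s(H)*E(3))*6 = (√3*(6*3))*6 = (√3*18)*6 = (18*√3)*6 = 108*√3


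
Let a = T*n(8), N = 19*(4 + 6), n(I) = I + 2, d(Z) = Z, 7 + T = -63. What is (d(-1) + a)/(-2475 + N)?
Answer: 701/2285 ≈ 0.30678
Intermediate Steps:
T = -70 (T = -7 - 63 = -70)
n(I) = 2 + I
N = 190 (N = 19*10 = 190)
a = -700 (a = -70*(2 + 8) = -70*10 = -700)
(d(-1) + a)/(-2475 + N) = (-1 - 700)/(-2475 + 190) = -701/(-2285) = -701*(-1/2285) = 701/2285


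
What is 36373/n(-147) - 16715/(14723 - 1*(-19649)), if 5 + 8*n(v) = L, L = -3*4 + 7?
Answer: -5000934599/171860 ≈ -29099.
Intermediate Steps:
L = -5 (L = -12 + 7 = -5)
n(v) = -5/4 (n(v) = -5/8 + (1/8)*(-5) = -5/8 - 5/8 = -5/4)
36373/n(-147) - 16715/(14723 - 1*(-19649)) = 36373/(-5/4) - 16715/(14723 - 1*(-19649)) = 36373*(-4/5) - 16715/(14723 + 19649) = -145492/5 - 16715/34372 = -5000934599/171860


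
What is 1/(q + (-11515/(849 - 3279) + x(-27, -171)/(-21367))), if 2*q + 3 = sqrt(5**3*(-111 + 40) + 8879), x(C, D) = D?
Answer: 5192181/22049563 ≈ 0.23548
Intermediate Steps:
q = -1/2 (q = -3/2 + sqrt(5**3*(-111 + 40) + 8879)/2 = -3/2 + sqrt(125*(-71) + 8879)/2 = -3/2 + sqrt(-8875 + 8879)/2 = -3/2 + sqrt(4)/2 = -3/2 + (1/2)*2 = -3/2 + 1 = -1/2 ≈ -0.50000)
1/(q + (-11515/(849 - 3279) + x(-27, -171)/(-21367))) = 1/(-1/2 + (-11515/(849 - 3279) - 171/(-21367))) = 1/(-1/2 + (-11515/(-2430) - 171*(-1/21367))) = 1/(-1/2 + (-11515*(-1/2430) + 171/21367)) = 1/(-1/2 + (2303/486 + 171/21367)) = 1/(-1/2 + 49291307/10384362) = 1/(22049563/5192181) = 5192181/22049563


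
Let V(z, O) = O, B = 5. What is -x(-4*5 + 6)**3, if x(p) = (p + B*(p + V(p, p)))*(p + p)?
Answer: -80174499328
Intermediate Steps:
x(p) = 22*p**2 (x(p) = (p + 5*(p + p))*(p + p) = (p + 5*(2*p))*(2*p) = (p + 10*p)*(2*p) = (11*p)*(2*p) = 22*p**2)
-x(-4*5 + 6)**3 = -(22*(-4*5 + 6)**2)**3 = -(22*(-20 + 6)**2)**3 = -(22*(-14)**2)**3 = -(22*196)**3 = -1*4312**3 = -1*80174499328 = -80174499328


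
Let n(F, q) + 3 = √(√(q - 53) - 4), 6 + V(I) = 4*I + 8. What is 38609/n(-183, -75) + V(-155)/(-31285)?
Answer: 618/31285 - 38609/(3 - √(-4 + 8*I*√2)) ≈ -4289.9 - 12134.0*I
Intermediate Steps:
V(I) = 2 + 4*I (V(I) = -6 + (4*I + 8) = -6 + (8 + 4*I) = 2 + 4*I)
n(F, q) = -3 + √(-4 + √(-53 + q)) (n(F, q) = -3 + √(√(q - 53) - 4) = -3 + √(√(-53 + q) - 4) = -3 + √(-4 + √(-53 + q)))
38609/n(-183, -75) + V(-155)/(-31285) = 38609/(-3 + √(-4 + √(-53 - 75))) + (2 + 4*(-155))/(-31285) = 38609/(-3 + √(-4 + √(-128))) + (2 - 620)*(-1/31285) = 38609/(-3 + √(-4 + 8*I*√2)) - 618*(-1/31285) = 38609/(-3 + √(-4 + 8*I*√2)) + 618/31285 = 618/31285 + 38609/(-3 + √(-4 + 8*I*√2))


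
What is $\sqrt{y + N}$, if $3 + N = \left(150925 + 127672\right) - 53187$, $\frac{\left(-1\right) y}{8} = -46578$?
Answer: $\sqrt{598031} \approx 773.32$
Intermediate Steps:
$y = 372624$ ($y = \left(-8\right) \left(-46578\right) = 372624$)
$N = 225407$ ($N = -3 + \left(\left(150925 + 127672\right) - 53187\right) = -3 + \left(278597 - 53187\right) = -3 + 225410 = 225407$)
$\sqrt{y + N} = \sqrt{372624 + 225407} = \sqrt{598031}$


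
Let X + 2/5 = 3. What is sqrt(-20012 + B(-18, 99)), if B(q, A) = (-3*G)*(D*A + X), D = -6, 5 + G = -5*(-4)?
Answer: sqrt(6601) ≈ 81.247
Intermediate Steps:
X = 13/5 (X = -2/5 + 3 = 13/5 ≈ 2.6000)
G = 15 (G = -5 - 5*(-4) = -5 + 20 = 15)
B(q, A) = -117 + 270*A (B(q, A) = (-3*15)*(-6*A + 13/5) = -45*(13/5 - 6*A) = -117 + 270*A)
sqrt(-20012 + B(-18, 99)) = sqrt(-20012 + (-117 + 270*99)) = sqrt(-20012 + (-117 + 26730)) = sqrt(-20012 + 26613) = sqrt(6601)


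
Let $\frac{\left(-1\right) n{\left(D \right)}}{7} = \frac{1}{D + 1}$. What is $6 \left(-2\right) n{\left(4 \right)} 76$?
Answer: $\frac{6384}{5} \approx 1276.8$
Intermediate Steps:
$n{\left(D \right)} = - \frac{7}{1 + D}$ ($n{\left(D \right)} = - \frac{7}{D + 1} = - \frac{7}{1 + D}$)
$6 \left(-2\right) n{\left(4 \right)} 76 = 6 \left(-2\right) \left(- \frac{7}{1 + 4}\right) 76 = - 12 \left(- \frac{7}{5}\right) 76 = - 12 \left(\left(-7\right) \frac{1}{5}\right) 76 = \left(-12\right) \left(- \frac{7}{5}\right) 76 = \frac{84}{5} \cdot 76 = \frac{6384}{5}$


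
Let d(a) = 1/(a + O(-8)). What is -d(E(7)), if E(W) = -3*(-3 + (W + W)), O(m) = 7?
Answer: 1/26 ≈ 0.038462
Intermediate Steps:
E(W) = 9 - 6*W (E(W) = -3*(-3 + 2*W) = 9 - 6*W)
d(a) = 1/(7 + a) (d(a) = 1/(a + 7) = 1/(7 + a))
-d(E(7)) = -1/(7 + (9 - 6*7)) = -1/(7 + (9 - 42)) = -1/(7 - 33) = -1/(-26) = -1*(-1/26) = 1/26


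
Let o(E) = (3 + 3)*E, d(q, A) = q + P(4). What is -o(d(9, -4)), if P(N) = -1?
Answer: -48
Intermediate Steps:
d(q, A) = -1 + q (d(q, A) = q - 1 = -1 + q)
o(E) = 6*E
-o(d(9, -4)) = -6*(-1 + 9) = -6*8 = -1*48 = -48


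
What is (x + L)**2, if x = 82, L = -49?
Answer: 1089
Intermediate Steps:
(x + L)**2 = (82 - 49)**2 = 33**2 = 1089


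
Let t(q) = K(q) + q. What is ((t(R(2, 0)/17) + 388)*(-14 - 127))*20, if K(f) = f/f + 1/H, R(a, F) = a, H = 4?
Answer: -18666285/17 ≈ -1.0980e+6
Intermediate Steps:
K(f) = 5/4 (K(f) = f/f + 1/4 = 1 + 1*(¼) = 1 + ¼ = 5/4)
t(q) = 5/4 + q
((t(R(2, 0)/17) + 388)*(-14 - 127))*20 = (((5/4 + 2/17) + 388)*(-14 - 127))*20 = (((5/4 + 2*(1/17)) + 388)*(-141))*20 = (((5/4 + 2/17) + 388)*(-141))*20 = ((93/68 + 388)*(-141))*20 = ((26477/68)*(-141))*20 = -3733257/68*20 = -18666285/17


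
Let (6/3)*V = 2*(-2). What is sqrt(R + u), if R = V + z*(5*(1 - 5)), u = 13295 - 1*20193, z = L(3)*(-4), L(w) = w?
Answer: 6*I*sqrt(185) ≈ 81.609*I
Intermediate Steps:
V = -2 (V = (2*(-2))/2 = (1/2)*(-4) = -2)
z = -12 (z = 3*(-4) = -12)
u = -6898 (u = 13295 - 20193 = -6898)
R = 238 (R = -2 - 60*(1 - 5) = -2 - 60*(-4) = -2 - 12*(-20) = -2 + 240 = 238)
sqrt(R + u) = sqrt(238 - 6898) = sqrt(-6660) = 6*I*sqrt(185)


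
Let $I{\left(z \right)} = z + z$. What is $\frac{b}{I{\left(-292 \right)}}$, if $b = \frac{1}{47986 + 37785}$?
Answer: $- \frac{1}{50090264} \approx -1.9964 \cdot 10^{-8}$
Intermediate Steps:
$I{\left(z \right)} = 2 z$
$b = \frac{1}{85771} \approx 1.1659 \cdot 10^{-5}$
$\frac{b}{I{\left(-292 \right)}} = \frac{1}{85771 \cdot 2 \left(-292\right)} = \frac{1}{85771 \left(-584\right)} = \frac{1}{85771} \left(- \frac{1}{584}\right) = - \frac{1}{50090264}$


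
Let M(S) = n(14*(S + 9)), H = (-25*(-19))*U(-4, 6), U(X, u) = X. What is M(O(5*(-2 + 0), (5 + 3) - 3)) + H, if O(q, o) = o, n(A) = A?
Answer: -1704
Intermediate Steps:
H = -1900 (H = -25*(-19)*(-4) = 475*(-4) = -1900)
M(S) = 126 + 14*S (M(S) = 14*(S + 9) = 14*(9 + S) = 126 + 14*S)
M(O(5*(-2 + 0), (5 + 3) - 3)) + H = (126 + 14*((5 + 3) - 3)) - 1900 = (126 + 14*(8 - 3)) - 1900 = (126 + 14*5) - 1900 = (126 + 70) - 1900 = 196 - 1900 = -1704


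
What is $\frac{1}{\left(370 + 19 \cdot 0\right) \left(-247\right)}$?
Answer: $- \frac{1}{91390} \approx -1.0942 \cdot 10^{-5}$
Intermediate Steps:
$\frac{1}{\left(370 + 19 \cdot 0\right) \left(-247\right)} = \frac{1}{\left(370 + 0\right) \left(-247\right)} = \frac{1}{370 \left(-247\right)} = \frac{1}{-91390} = - \frac{1}{91390}$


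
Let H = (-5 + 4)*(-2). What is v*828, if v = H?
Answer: 1656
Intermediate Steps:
H = 2 (H = -1*(-2) = 2)
v = 2
v*828 = 2*828 = 1656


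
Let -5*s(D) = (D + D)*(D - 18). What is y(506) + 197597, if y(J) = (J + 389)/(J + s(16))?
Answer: 512571093/2594 ≈ 1.9760e+5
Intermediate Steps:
s(D) = -2*D*(-18 + D)/5 (s(D) = -(D + D)*(D - 18)/5 = -2*D*(-18 + D)/5)
y(J) = (389 + J)/(64/5 + J) (y(J) = (J + 389)/(J + (⅖)*16*(18 - 1*16)) = (389 + J)/(J + (⅖)*16*(18 - 16)) = (389 + J)/(J + (⅖)*16*2) = (389 + J)/(J + 64/5) = (389 + J)/(64/5 + J))
y(506) + 197597 = 5*(389 + 506)/(64 + 5*506) + 197597 = 5*895/(64 + 2530) + 197597 = 5*895/2594 + 197597 = 5*(1/2594)*895 + 197597 = 4475/2594 + 197597 = 512571093/2594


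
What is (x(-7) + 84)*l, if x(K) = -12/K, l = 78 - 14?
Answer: 38400/7 ≈ 5485.7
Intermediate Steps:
l = 64
(x(-7) + 84)*l = (-12/(-7) + 84)*64 = (-12*(-1/7) + 84)*64 = (12/7 + 84)*64 = (600/7)*64 = 38400/7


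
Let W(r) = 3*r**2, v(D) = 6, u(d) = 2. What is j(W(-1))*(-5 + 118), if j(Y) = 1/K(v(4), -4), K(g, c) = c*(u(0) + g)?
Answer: -113/32 ≈ -3.5313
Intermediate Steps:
K(g, c) = c*(2 + g)
j(Y) = -1/32 (j(Y) = 1/(-4*(2 + 6)) = 1/(-4*8) = 1/(-32) = -1/32)
j(W(-1))*(-5 + 118) = -(-5 + 118)/32 = -1/32*113 = -113/32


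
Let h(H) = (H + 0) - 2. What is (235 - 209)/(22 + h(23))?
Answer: 26/43 ≈ 0.60465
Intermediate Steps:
h(H) = -2 + H (h(H) = H - 2 = -2 + H)
(235 - 209)/(22 + h(23)) = (235 - 209)/(22 + (-2 + 23)) = 26/(22 + 21) = 26/43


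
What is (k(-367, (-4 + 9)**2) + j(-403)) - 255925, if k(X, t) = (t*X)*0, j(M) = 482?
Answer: -255443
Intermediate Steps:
k(X, t) = 0 (k(X, t) = (X*t)*0 = 0)
(k(-367, (-4 + 9)**2) + j(-403)) - 255925 = (0 + 482) - 255925 = 482 - 255925 = -255443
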